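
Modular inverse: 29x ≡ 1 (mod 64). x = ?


Use the extended Euclidean algorithm to write 1 = 29·s + 64·t; then s mod 64 is the inverse.
Euclidean algorithm:
  29 = 0·64 + 29
  64 = 2·29 + 6
  29 = 4·6 + 5
  6 = 1·5 + 1
  5 = 5·1 + 0
gcd(29,64) = 1
Back-substitution gives: 29·(-11) + 64·(5) = 1
So 29⁻¹ ≡ -11 ≡ 53 (mod 64)
Check: 29 × 53 = 1537 ≡ 1 (mod 64) ✓

29⁻¹ ≡ 53 (mod 64)


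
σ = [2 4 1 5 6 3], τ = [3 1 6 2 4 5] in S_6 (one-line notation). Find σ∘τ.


σ∘τ: apply τ first, then σ
1 →τ 3 →σ 1
2 →τ 1 →σ 2
3 →τ 6 →σ 3
4 →τ 2 →σ 4
5 →τ 4 →σ 5
6 →τ 5 →σ 6

σ∘τ = [1 2 3 4 5 6]


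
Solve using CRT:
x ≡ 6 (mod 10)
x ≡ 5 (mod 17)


m₁ = 10, m₂ = 17, gcd = 1, so CRT applies. M = m₁·m₂ = 170
Let M₁ = M/m₁ = 17, M₂ = M/m₂ = 10
Find y₁ ≡ M₁⁻¹ (mod m₁): 17⁻¹ ≡ 3 (mod 10)
Find y₂ ≡ M₂⁻¹ (mod m₂): 10⁻¹ ≡ 12 (mod 17)
x = a₁·M₁·y₁ + a₂·M₂·y₂ = 6·17·3 + 5·10·12 = 906
Reduce mod 170: x ≡ 56
Check: 56 mod 10 = 6 ✓, 56 mod 17 = 5 ✓

x ≡ 56 (mod 170)


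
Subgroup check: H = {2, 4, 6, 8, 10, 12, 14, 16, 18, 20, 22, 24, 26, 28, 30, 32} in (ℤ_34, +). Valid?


Subgroup test for H = {2, 4, 6, 8, 10, 12, 14, 16, 18, 20, 22, 24, 26, 28, 30, 32} in (ℤ_34, +):
(1) 0 ∈ H? No
(2) Closure: for all a,b ∈ H, (a+b) mod 34 ∈ H? No  [counterexample: 2 + 32 = 0 ∉ H]
(3) Inverses: for all a ∈ H, -a mod 34 ∈ H? Yes

No, H is not a subgroup of ℤ_34


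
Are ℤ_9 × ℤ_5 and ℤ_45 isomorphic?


Comparing ℤ_9 × ℤ_5 and ℤ_45:
gcd(9,5) = 1, so ℤ_9 × ℤ_5 ≅ ℤ_45 (CRT)

Yes, ℤ_9 × ℤ_5 ≅ ℤ_45


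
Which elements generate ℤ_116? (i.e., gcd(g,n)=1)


g generates ℤ_n iff gcd(g,n) = 1
Prime factors of 116: 2, 29
Generators are g ∈ {1,...,115} not divisible by any of these primes.
Generators: {1, 3, 5, 7, 9, 11, 13, 15, 17, 19, 21, 23, 25, 27, 31, 33, 35, 37, 39, 41, 43, 45, 47, 49, 51, 53, 55, 57, 59, 61, 63, 65, 67, 69, 71, 73, 75, 77, 79, 81, 83, 85, 89, 91, 93, 95, 97, 99, 101, 103, 105, 107, 109, 111, 113, 115}
Number of generators = φ(116) = 56

Generators of ℤ_116 = {1, 3, 5, 7, 9, 11, 13, 15, 17, 19, 21, 23, 25, 27, 31, 33, 35, 37, 39, 41, 43, 45, 47, 49, 51, 53, 55, 57, 59, 61, 63, 65, 67, 69, 71, 73, 75, 77, 79, 81, 83, 85, 89, 91, 93, 95, 97, 99, 101, 103, 105, 107, 109, 111, 113, 115}


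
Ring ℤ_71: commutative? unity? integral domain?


ℤ_71 is a commutative ring with unity 1; 71 is prime, so ℤ_71 is a field (hence an integral domain)
Commutative: Yes
Integral domain: Yes
Has unity: Yes

ℤ_71: Commutative=Yes, Unity=Yes


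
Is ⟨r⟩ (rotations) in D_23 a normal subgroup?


H = ⟨r⟩ (rotations) in D_23
The rotation subgroup ⟨r⟩ has index 2 in D_23, so it is normal

Yes, normal subgroup


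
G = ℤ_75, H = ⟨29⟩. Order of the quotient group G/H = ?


|⟨29⟩| = n / gcd(29, 75) = 75 / 1 = 75
H is normal (ℤ_75 is abelian).
|G/H| = |G| / |H| = 75 / 75 = 1

|G/H| = 1


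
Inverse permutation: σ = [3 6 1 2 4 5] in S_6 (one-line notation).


To find σ⁻¹, swap domain and range:
σ(1) = 3 → σ⁻¹(3) = 1
σ(2) = 6 → σ⁻¹(6) = 2
σ(3) = 1 → σ⁻¹(1) = 3
σ(4) = 2 → σ⁻¹(2) = 4
σ(5) = 4 → σ⁻¹(4) = 5
σ(6) = 5 → σ⁻¹(5) = 6

σ⁻¹ = [3 4 1 5 6 2]


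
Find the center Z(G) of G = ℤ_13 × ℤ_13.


Z(G) = {g ∈ G | gx = xg for all x ∈ G}
Direct product of abelian groups is abelian, so Z(G) = G

Z(ℤ_13 × ℤ_13) = ℤ_13 × ℤ_13


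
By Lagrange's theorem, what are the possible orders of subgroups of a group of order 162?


Lagrange's theorem: |H| divides |G|
|G| = 162
Divisors of 162: 1, 2, 3, 6, 9, 18, 27, 54, 81, 162

Possible subgroup orders: {1, 2, 3, 6, 9, 18, 27, 54, 81, 162}


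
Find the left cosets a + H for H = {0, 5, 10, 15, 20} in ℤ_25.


H = {0, 5, 10, 15, 20}, |H| = 5
Number of cosets = |G|/|H| = 25/5 = 5
0 + H = {0, 5, 10, 15, 20}
1 + H = {1, 6, 11, 16, 21}
2 + H = {2, 7, 12, 17, 22}
3 + H = {3, 8, 13, 18, 23}
4 + H = {4, 9, 14, 19, 24}

Cosets: 0+H={0,5,10,15,20}; 1+H={1,6,11,16,21}; 2+H={2,7,12,17,22}; 3+H={3,8,13,18,23}; 4+H={4,9,14,19,24}


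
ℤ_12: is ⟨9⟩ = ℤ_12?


g generates ℤ_n iff gcd(g, n) = 1
gcd(9, 12) = 3
Since gcd = 3 ≠ 1, ⟨9⟩ has order 4 < 12, so 9 is not a generator.

No, 9 does not generate ℤ_12


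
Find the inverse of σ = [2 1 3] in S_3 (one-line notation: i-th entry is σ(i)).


To find σ⁻¹, swap domain and range:
σ(1) = 2 → σ⁻¹(2) = 1
σ(2) = 1 → σ⁻¹(1) = 2
σ(3) = 3 → σ⁻¹(3) = 3

σ⁻¹ = [2 1 3]


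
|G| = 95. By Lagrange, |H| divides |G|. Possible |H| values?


Lagrange's theorem: |H| divides |G|
|G| = 95
Divisors of 95: 1, 5, 19, 95

Possible subgroup orders: {1, 5, 19, 95}


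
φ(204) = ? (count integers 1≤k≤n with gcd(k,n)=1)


Factor n: 204 = 2^2 × 3 × 17
φ(n) = n · ∏(1 - 1/p) over distinct primes p | n
φ(204) = 204 · (1 - 1/2) · (1 - 1/3) · (1 - 1/17) = 64

φ(204) = 64


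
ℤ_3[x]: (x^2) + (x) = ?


Add coefficients mod 3:
x^0: 0 + 0 = 0 (mod 3)
x^1: 0 + 1 = 1 (mod 3)
x^2: 1 + 0 = 1 (mod 3)
Result: x + x^2

f + g = x + x^2


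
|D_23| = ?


|D_n| = 2n (n rotations and n reflections)
|D_23| = 2×23 = 46

|D_23| = 46


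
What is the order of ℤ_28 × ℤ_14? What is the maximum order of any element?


|ℤ_28 × ℤ_14| = 28 × 14 = 392
Max element order = lcm(28,14) = 28
Cyclic? No (gcd=14)

|ℤ_28×ℤ_14| = 392, max element order = 28


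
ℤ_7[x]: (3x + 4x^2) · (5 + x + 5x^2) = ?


Expand and collect like terms; reduce coefficients mod 7:
x^0: 0·5 = 0 ≡ 0 (mod 7)
x^1: 0·1 + 3·5 = 15 ≡ 1 (mod 7)
x^2: 0·5 + 3·1 + 4·5 = 23 ≡ 2 (mod 7)
x^3: 3·5 + 4·1 = 19 ≡ 5 (mod 7)
x^4: 4·5 = 20 ≡ 6 (mod 7)
Result: x + 2x^2 + 5x^3 + 6x^4

f · g = x + 2x^2 + 5x^3 + 6x^4


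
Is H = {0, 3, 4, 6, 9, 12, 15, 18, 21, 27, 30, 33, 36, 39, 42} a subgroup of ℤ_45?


Subgroup test for H = {0, 3, 4, 6, 9, 12, 15, 18, 21, 27, 30, 33, 36, 39, 42} in (ℤ_45, +):
(1) 0 ∈ H? Yes
(2) Closure: for all a,b ∈ H, (a+b) mod 45 ∈ H? No  [counterexample: 3 + 4 = 7 ∉ H]
(3) Inverses: for all a ∈ H, -a mod 45 ∈ H? No

No, H is not a subgroup of ℤ_45


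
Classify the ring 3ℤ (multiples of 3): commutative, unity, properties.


3ℤ is a commutative ring under +,× but has no multiplicative identity (1 ∉ 3ℤ); it has no zero divisors, but without unity it is not an integral domain
Commutative: Yes
Integral domain: No
Has unity: No

3ℤ (multiples of 3): Commutative=Yes, Unity=No


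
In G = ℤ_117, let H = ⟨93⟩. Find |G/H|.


|⟨93⟩| = n / gcd(93, 117) = 117 / 3 = 39
H is normal (ℤ_117 is abelian).
|G/H| = |G| / |H| = 117 / 39 = 3

|G/H| = 3


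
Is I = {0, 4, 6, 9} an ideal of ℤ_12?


Check ideal conditions for I = {0, 4, 6, 9} in ℤ_12:
(1) I is an additive subgroup? No
(2) For r ∈ ℤ_12 and a ∈ I: r·a ∈ I? No  [counterexample: r=2, a=4, r·a mod 12 = 8 ∉ I]

No, I is not an ideal of ℤ_12


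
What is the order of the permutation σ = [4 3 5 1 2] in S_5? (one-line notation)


Cycle decomposition: (1 4) (2 3 5)
Cycle lengths: 2, 3
Order = lcm(2, 3) = 6

ord(σ) = 6


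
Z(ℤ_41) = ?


Z(G) = {g ∈ G | gx = xg for all x ∈ G}
ℤ_41 is abelian, so Z(G) = G

Z(ℤ_41) = ℤ_41


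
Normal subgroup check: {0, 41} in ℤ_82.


H = {0, 41} in ℤ_82
ℤ_82 is abelian; every subgroup of an abelian group is normal

Yes, normal subgroup


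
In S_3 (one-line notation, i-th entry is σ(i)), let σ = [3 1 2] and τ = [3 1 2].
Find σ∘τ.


σ∘τ: apply τ first, then σ
1 →τ 3 →σ 2
2 →τ 1 →σ 3
3 →τ 2 →σ 1

σ∘τ = [2 3 1]


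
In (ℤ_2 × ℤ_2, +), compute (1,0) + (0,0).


Operation: componentwise addition mod (2, 2)
(1,0) + (0,0) = ((a₁+b₁) mod 2, (a₂+b₂) mod 2) with a = (1,0), b = (0,0)

(1,0) + (0,0) = (1,0)


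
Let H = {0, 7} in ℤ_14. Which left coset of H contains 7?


7 + H = {7 + h (mod 14) : h ∈ H}
7+0=7, 7+7=0
7 + H = {0, 7} = 0 + H

7 + H = {0, 7}


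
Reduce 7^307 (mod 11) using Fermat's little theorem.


Fermat's little theorem: if p is prime and gcd(a,p)=1, then a^(p-1) ≡ 1 (mod p)
p = 11 is prime, gcd(7,11) = 1
Reduce exponent: 307 mod 10 = 7
So 7^307 ≡ 7^7 (mod 11)
7^7 mod 11 = 6

7^307 ≡ 6 (mod 11)


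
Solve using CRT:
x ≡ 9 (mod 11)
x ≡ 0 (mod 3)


m₁ = 11, m₂ = 3, gcd = 1, so CRT applies. M = m₁·m₂ = 33
Let M₁ = M/m₁ = 3, M₂ = M/m₂ = 11
Find y₁ ≡ M₁⁻¹ (mod m₁): 3⁻¹ ≡ 4 (mod 11)
Find y₂ ≡ M₂⁻¹ (mod m₂): 11⁻¹ ≡ 2 (mod 3)
x = a₁·M₁·y₁ + a₂·M₂·y₂ = 9·3·4 + 0·11·2 = 108
Reduce mod 33: x ≡ 9
Check: 9 mod 11 = 9 ✓, 9 mod 3 = 0 ✓

x ≡ 9 (mod 33)


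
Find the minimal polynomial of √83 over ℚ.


√83 satisfies x² - 83 = 0, irreducible over ℚ since 83 is squarefree

Minimal polynomial: x² - 83


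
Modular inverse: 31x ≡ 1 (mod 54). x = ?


Use the extended Euclidean algorithm to write 1 = 31·s + 54·t; then s mod 54 is the inverse.
Euclidean algorithm:
  31 = 0·54 + 31
  54 = 1·31 + 23
  31 = 1·23 + 8
  23 = 2·8 + 7
  8 = 1·7 + 1
  7 = 7·1 + 0
gcd(31,54) = 1
Back-substitution gives: 31·(7) + 54·(-4) = 1
So 31⁻¹ ≡ 7 ≡ 7 (mod 54)
Check: 31 × 7 = 217 ≡ 1 (mod 54) ✓

31⁻¹ ≡ 7 (mod 54)


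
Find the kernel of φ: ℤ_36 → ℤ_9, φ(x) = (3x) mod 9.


Kernel = preimage of identity
ker(φ) = {x ∈ ℤ_36 : 3x ≡ 0 (mod 9)}. Since 9 | 36, φ is well-defined. The kernel is the cyclic subgroup ⟨3⟩ of ℤ_36 (order 12), i.e. {0, 3, 6, 9, 12, 15, 18, 21, 24, 27, 30, 33}

ker(φ) = {0, 3, 6, 9, 12, 15, 18, 21, 24, 27, 30, 33}


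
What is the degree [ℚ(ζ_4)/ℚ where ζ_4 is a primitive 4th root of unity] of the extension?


[ℚ(ζ_n):ℚ] = deg Φ_n(x) = φ(n). Here φ(4) = 2

[ℚ(ζ_4)/ℚ where ζ_4 is a primitive 4th root of unity] = 2


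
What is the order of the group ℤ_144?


ℤ_n has n elements.

|ℤ_144| = 144


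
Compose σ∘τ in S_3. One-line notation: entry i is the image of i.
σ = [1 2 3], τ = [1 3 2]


σ∘τ: apply τ first, then σ
1 →τ 1 →σ 1
2 →τ 3 →σ 3
3 →τ 2 →σ 2

σ∘τ = [1 3 2]


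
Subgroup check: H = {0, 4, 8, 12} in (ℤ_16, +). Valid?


Subgroup test for H = {0, 4, 8, 12} in (ℤ_16, +):
(1) 0 ∈ H? Yes
(2) Closure: for all a,b ∈ H, (a+b) mod 16 ∈ H? Yes
(3) Inverses: for all a ∈ H, -a mod 16 ∈ H? Yes

Yes, H is a subgroup of ℤ_16


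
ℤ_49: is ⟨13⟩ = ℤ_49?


g generates ℤ_n iff gcd(g, n) = 1
gcd(13, 49) = 1
Since gcd = 1, 13 is a generator.

Yes, 13 generates ℤ_49


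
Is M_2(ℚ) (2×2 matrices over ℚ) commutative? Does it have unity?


Matrix multiplication is non-commutative for n ≥ 2; the identity matrix I is the unity; singular matrices give zero divisors, so not an integral domain
Commutative: No
Integral domain: No
Has unity: Yes

M_2(ℚ) (2×2 matrices over ℚ): Commutative=No, Unity=Yes


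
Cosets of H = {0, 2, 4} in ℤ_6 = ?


H = {0, 2, 4}, |H| = 3
Number of cosets = |G|/|H| = 6/3 = 2
0 + H = {0, 2, 4}
1 + H = {1, 3, 5}

Cosets: 0+H={0,2,4}; 1+H={1,3,5}


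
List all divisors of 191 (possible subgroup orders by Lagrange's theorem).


Lagrange's theorem: |H| divides |G|
|G| = 191
Divisors of 191: 1, 191

Possible subgroup orders: {1, 191}


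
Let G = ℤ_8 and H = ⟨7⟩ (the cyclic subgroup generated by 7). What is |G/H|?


|⟨7⟩| = n / gcd(7, 8) = 8 / 1 = 8
H is normal (ℤ_8 is abelian).
|G/H| = |G| / |H| = 8 / 8 = 1

|G/H| = 1


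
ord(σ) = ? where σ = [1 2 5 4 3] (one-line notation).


Cycle decomposition: (3 5)
Cycle lengths: 2
Order = lcm(2) = 2

ord(σ) = 2


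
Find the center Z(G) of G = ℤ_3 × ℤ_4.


Z(G) = {g ∈ G | gx = xg for all x ∈ G}
Direct product of abelian groups is abelian, so Z(G) = G

Z(ℤ_3 × ℤ_4) = ℤ_3 × ℤ_4


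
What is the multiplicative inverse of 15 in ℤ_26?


Use the extended Euclidean algorithm to write 1 = 15·s + 26·t; then s mod 26 is the inverse.
Euclidean algorithm:
  15 = 0·26 + 15
  26 = 1·15 + 11
  15 = 1·11 + 4
  11 = 2·4 + 3
  4 = 1·3 + 1
  3 = 3·1 + 0
gcd(15,26) = 1
Back-substitution gives: 15·(7) + 26·(-4) = 1
So 15⁻¹ ≡ 7 ≡ 7 (mod 26)
Check: 15 × 7 = 105 ≡ 1 (mod 26) ✓

15⁻¹ ≡ 7 (mod 26)


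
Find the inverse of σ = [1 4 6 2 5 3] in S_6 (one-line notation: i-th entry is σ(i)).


To find σ⁻¹, swap domain and range:
σ(1) = 1 → σ⁻¹(1) = 1
σ(2) = 4 → σ⁻¹(4) = 2
σ(3) = 6 → σ⁻¹(6) = 3
σ(4) = 2 → σ⁻¹(2) = 4
σ(5) = 5 → σ⁻¹(5) = 5
σ(6) = 3 → σ⁻¹(3) = 6

σ⁻¹ = [1 4 6 2 5 3]


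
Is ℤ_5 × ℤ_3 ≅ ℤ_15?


Comparing ℤ_5 × ℤ_3 and ℤ_15:
gcd(5,3) = 1, so ℤ_5 × ℤ_3 ≅ ℤ_15 (CRT)

Yes, ℤ_5 × ℤ_3 ≅ ℤ_15


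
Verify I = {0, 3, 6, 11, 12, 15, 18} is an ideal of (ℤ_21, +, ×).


Check ideal conditions for I = {0, 3, 6, 11, 12, 15, 18} in ℤ_21:
(1) I is an additive subgroup? No
(2) For r ∈ ℤ_21 and a ∈ I: r·a ∈ I? No  [counterexample: r=2, a=11, r·a mod 21 = 1 ∉ I]

No, I is not an ideal of ℤ_21


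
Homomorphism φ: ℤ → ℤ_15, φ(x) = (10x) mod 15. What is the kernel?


Kernel = preimage of identity
ker(φ) = {x ∈ ℤ : 10x ≡ 0 (mod 15)}. gcd(10,15) = 5, so 10x ≡ 0 (mod 15) ⟺ x ≡ 0 (mod 15/5 = 3). Hence ker(φ) = 3ℤ

ker(φ) = 3ℤ


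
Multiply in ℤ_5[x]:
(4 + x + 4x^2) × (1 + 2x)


Expand and collect like terms; reduce coefficients mod 5:
x^0: 4·1 = 4 ≡ 4 (mod 5)
x^1: 4·2 + 1·1 = 9 ≡ 4 (mod 5)
x^2: 1·2 + 4·1 = 6 ≡ 1 (mod 5)
x^3: 4·2 = 8 ≡ 3 (mod 5)
Result: 4 + 4x + x^2 + 3x^3

f · g = 4 + 4x + x^2 + 3x^3


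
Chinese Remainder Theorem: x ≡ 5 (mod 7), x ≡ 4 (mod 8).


m₁ = 7, m₂ = 8, gcd = 1, so CRT applies. M = m₁·m₂ = 56
Let M₁ = M/m₁ = 8, M₂ = M/m₂ = 7
Find y₁ ≡ M₁⁻¹ (mod m₁): 8⁻¹ ≡ 1 (mod 7)
Find y₂ ≡ M₂⁻¹ (mod m₂): 7⁻¹ ≡ 7 (mod 8)
x = a₁·M₁·y₁ + a₂·M₂·y₂ = 5·8·1 + 4·7·7 = 236
Reduce mod 56: x ≡ 12
Check: 12 mod 7 = 5 ✓, 12 mod 8 = 4 ✓

x ≡ 12 (mod 56)


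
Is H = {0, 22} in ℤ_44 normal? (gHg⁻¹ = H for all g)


H = {0, 22} in ℤ_44
ℤ_44 is abelian; every subgroup of an abelian group is normal

Yes, normal subgroup


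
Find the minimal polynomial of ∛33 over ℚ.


∛33 satisfies x³ - 33 = 0, irreducible over ℚ (no rational root; 33 is not a perfect cube)

Minimal polynomial: x³ - 33


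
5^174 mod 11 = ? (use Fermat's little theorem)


Fermat's little theorem: if p is prime and gcd(a,p)=1, then a^(p-1) ≡ 1 (mod p)
p = 11 is prime, gcd(5,11) = 1
Reduce exponent: 174 mod 10 = 4
So 5^174 ≡ 5^4 (mod 11)
5^4 mod 11 = 9

5^174 ≡ 9 (mod 11)


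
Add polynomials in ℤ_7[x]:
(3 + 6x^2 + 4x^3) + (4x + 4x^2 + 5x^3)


Add coefficients mod 7:
x^0: 3 + 0 = 3 (mod 7)
x^1: 0 + 4 = 4 (mod 7)
x^2: 6 + 4 = 3 (mod 7)
x^3: 4 + 5 = 2 (mod 7)
Result: 3 + 4x + 3x^2 + 2x^3

f + g = 3 + 4x + 3x^2 + 2x^3


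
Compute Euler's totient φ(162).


Factor n: 162 = 2 × 3^4
φ(n) = n · ∏(1 - 1/p) over distinct primes p | n
φ(162) = 162 · (1 - 1/2) · (1 - 1/3) = 54

φ(162) = 54


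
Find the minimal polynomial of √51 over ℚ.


√51 satisfies x² - 51 = 0, irreducible over ℚ since 51 is squarefree

Minimal polynomial: x² - 51


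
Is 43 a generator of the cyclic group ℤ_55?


g generates ℤ_n iff gcd(g, n) = 1
gcd(43, 55) = 1
Since gcd = 1, 43 is a generator.

Yes, 43 generates ℤ_55


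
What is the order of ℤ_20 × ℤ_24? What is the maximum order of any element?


|ℤ_20 × ℤ_24| = 20 × 24 = 480
Max element order = lcm(20,24) = 120
Cyclic? No (gcd=4)

|ℤ_20×ℤ_24| = 480, max element order = 120


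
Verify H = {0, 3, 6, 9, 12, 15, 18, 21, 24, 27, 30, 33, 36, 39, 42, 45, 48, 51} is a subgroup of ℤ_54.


Subgroup test for H = {0, 3, 6, 9, 12, 15, 18, 21, 24, 27, 30, 33, 36, 39, 42, 45, 48, 51} in (ℤ_54, +):
(1) 0 ∈ H? Yes
(2) Closure: for all a,b ∈ H, (a+b) mod 54 ∈ H? Yes
(3) Inverses: for all a ∈ H, -a mod 54 ∈ H? Yes

Yes, H is a subgroup of ℤ_54


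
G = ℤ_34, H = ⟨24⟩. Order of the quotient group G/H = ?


|⟨24⟩| = n / gcd(24, 34) = 34 / 2 = 17
H is normal (ℤ_34 is abelian).
|G/H| = |G| / |H| = 34 / 17 = 2

|G/H| = 2


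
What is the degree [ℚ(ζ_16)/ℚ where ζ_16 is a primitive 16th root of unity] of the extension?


[ℚ(ζ_n):ℚ] = deg Φ_n(x) = φ(n). Here φ(16) = 8

[ℚ(ζ_16)/ℚ where ζ_16 is a primitive 16th root of unity] = 8


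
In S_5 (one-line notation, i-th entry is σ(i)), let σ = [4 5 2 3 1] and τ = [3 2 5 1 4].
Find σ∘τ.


σ∘τ: apply τ first, then σ
1 →τ 3 →σ 2
2 →τ 2 →σ 5
3 →τ 5 →σ 1
4 →τ 1 →σ 4
5 →τ 4 →σ 3

σ∘τ = [2 5 1 4 3]


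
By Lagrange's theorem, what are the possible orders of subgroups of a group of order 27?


Lagrange's theorem: |H| divides |G|
|G| = 27
Divisors of 27: 1, 3, 9, 27

Possible subgroup orders: {1, 3, 9, 27}


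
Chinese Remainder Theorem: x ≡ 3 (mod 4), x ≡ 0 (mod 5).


m₁ = 4, m₂ = 5, gcd = 1, so CRT applies. M = m₁·m₂ = 20
Let M₁ = M/m₁ = 5, M₂ = M/m₂ = 4
Find y₁ ≡ M₁⁻¹ (mod m₁): 5⁻¹ ≡ 1 (mod 4)
Find y₂ ≡ M₂⁻¹ (mod m₂): 4⁻¹ ≡ 4 (mod 5)
x = a₁·M₁·y₁ + a₂·M₂·y₂ = 3·5·1 + 0·4·4 = 15
Reduce mod 20: x ≡ 15
Check: 15 mod 4 = 3 ✓, 15 mod 5 = 0 ✓

x ≡ 15 (mod 20)


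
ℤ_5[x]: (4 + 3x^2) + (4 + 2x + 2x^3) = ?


Add coefficients mod 5:
x^0: 4 + 4 = 3 (mod 5)
x^1: 0 + 2 = 2 (mod 5)
x^2: 3 + 0 = 3 (mod 5)
x^3: 0 + 2 = 2 (mod 5)
Result: 3 + 2x + 3x^2 + 2x^3

f + g = 3 + 2x + 3x^2 + 2x^3


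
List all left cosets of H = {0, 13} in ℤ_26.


H = {0, 13}, |H| = 2
Number of cosets = |G|/|H| = 26/2 = 13
0 + H = {0, 13}
1 + H = {1, 14}
2 + H = {2, 15}
3 + H = {3, 16}
4 + H = {4, 17}
5 + H = {5, 18}
6 + H = {6, 19}
7 + H = {7, 20}
8 + H = {8, 21}
9 + H = {9, 22}
10 + H = {10, 23}
11 + H = {11, 24}
12 + H = {12, 25}

Cosets: 0+H={0,13}; 1+H={1,14}; 2+H={2,15}; 3+H={3,16}; 4+H={4,17}; 5+H={5,18}; 6+H={6,19}; 7+H={7,20}; 8+H={8,21}; 9+H={9,22}; 10+H={10,23}; 11+H={11,24}; 12+H={12,25}


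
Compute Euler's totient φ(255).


Factor n: 255 = 3 × 5 × 17
φ(n) = n · ∏(1 - 1/p) over distinct primes p | n
φ(255) = 255 · (1 - 1/3) · (1 - 1/5) · (1 - 1/17) = 128

φ(255) = 128


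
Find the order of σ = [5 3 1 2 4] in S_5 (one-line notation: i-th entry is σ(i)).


Cycle decomposition: (1 5 4 2 3)
Cycle lengths: 5
Order = lcm(5) = 5

ord(σ) = 5


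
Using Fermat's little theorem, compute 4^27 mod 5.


Fermat's little theorem: if p is prime and gcd(a,p)=1, then a^(p-1) ≡ 1 (mod p)
p = 5 is prime, gcd(4,5) = 1
Reduce exponent: 27 mod 4 = 3
So 4^27 ≡ 4^3 (mod 5)
4^3 mod 5 = 4

4^27 ≡ 4 (mod 5)


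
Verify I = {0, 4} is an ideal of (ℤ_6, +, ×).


Check ideal conditions for I = {0, 4} in ℤ_6:
(1) I is an additive subgroup? No
(2) For r ∈ ℤ_6 and a ∈ I: r·a ∈ I? No  [counterexample: r=2, a=4, r·a mod 6 = 2 ∉ I]

No, I is not an ideal of ℤ_6


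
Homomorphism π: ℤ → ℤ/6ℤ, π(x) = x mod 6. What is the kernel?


Kernel = preimage of identity
ker(π) = multiples of 6 = 6ℤ

ker(π) = 6ℤ


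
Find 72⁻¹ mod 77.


Use the extended Euclidean algorithm to write 1 = 72·s + 77·t; then s mod 77 is the inverse.
Euclidean algorithm:
  72 = 0·77 + 72
  77 = 1·72 + 5
  72 = 14·5 + 2
  5 = 2·2 + 1
  2 = 2·1 + 0
gcd(72,77) = 1
Back-substitution gives: 72·(-31) + 77·(29) = 1
So 72⁻¹ ≡ -31 ≡ 46 (mod 77)
Check: 72 × 46 = 3312 ≡ 1 (mod 77) ✓

72⁻¹ ≡ 46 (mod 77)


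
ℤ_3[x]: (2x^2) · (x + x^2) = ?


Expand and collect like terms; reduce coefficients mod 3:
x^0: 0·0 = 0 ≡ 0 (mod 3)
x^1: 0·1 + 0·0 = 0 ≡ 0 (mod 3)
x^2: 0·1 + 0·1 + 2·0 = 0 ≡ 0 (mod 3)
x^3: 0·1 + 2·1 = 2 ≡ 2 (mod 3)
x^4: 2·1 = 2 ≡ 2 (mod 3)
Result: 2x^3 + 2x^4

f · g = 2x^3 + 2x^4


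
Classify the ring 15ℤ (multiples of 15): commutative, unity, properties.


15ℤ is a commutative ring under +,× but has no multiplicative identity (1 ∉ 15ℤ); it has no zero divisors, but without unity it is not an integral domain
Commutative: Yes
Integral domain: No
Has unity: No

15ℤ (multiples of 15): Commutative=Yes, Unity=No


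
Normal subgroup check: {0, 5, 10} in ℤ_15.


H = {0, 5, 10} in ℤ_15
ℤ_15 is abelian; every subgroup of an abelian group is normal

Yes, normal subgroup


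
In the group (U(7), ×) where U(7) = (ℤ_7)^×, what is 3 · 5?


Operation: multiplication mod 7
3 · 5 = (a × b) mod 7 with a = 3, b = 5

3 · 5 = 1


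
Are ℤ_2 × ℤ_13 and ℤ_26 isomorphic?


Comparing ℤ_2 × ℤ_13 and ℤ_26:
gcd(2,13) = 1, so ℤ_2 × ℤ_13 ≅ ℤ_26 (CRT)

Yes, ℤ_2 × ℤ_13 ≅ ℤ_26


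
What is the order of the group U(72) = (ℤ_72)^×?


U(n) is the group of units mod n; |U(n)| = φ(n)
|U(72)| = φ(72) = 24

|U(72) = (ℤ_72)^×| = 24


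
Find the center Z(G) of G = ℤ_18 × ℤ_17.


Z(G) = {g ∈ G | gx = xg for all x ∈ G}
Direct product of abelian groups is abelian, so Z(G) = G

Z(ℤ_18 × ℤ_17) = ℤ_18 × ℤ_17


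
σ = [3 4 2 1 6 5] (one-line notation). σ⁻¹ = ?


To find σ⁻¹, swap domain and range:
σ(1) = 3 → σ⁻¹(3) = 1
σ(2) = 4 → σ⁻¹(4) = 2
σ(3) = 2 → σ⁻¹(2) = 3
σ(4) = 1 → σ⁻¹(1) = 4
σ(5) = 6 → σ⁻¹(6) = 5
σ(6) = 5 → σ⁻¹(5) = 6

σ⁻¹ = [4 3 1 2 6 5]


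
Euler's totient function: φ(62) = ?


Factor n: 62 = 2 × 31
φ(n) = n · ∏(1 - 1/p) over distinct primes p | n
φ(62) = 62 · (1 - 1/2) · (1 - 1/31) = 30

φ(62) = 30


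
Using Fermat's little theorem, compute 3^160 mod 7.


Fermat's little theorem: if p is prime and gcd(a,p)=1, then a^(p-1) ≡ 1 (mod p)
p = 7 is prime, gcd(3,7) = 1
Reduce exponent: 160 mod 6 = 4
So 3^160 ≡ 3^4 (mod 7)
3^4 mod 7 = 4

3^160 ≡ 4 (mod 7)


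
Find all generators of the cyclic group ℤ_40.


g generates ℤ_n iff gcd(g,n) = 1
Prime factors of 40: 2, 5
Generators are g ∈ {1,...,39} not divisible by any of these primes.
Generators: {1, 3, 7, 9, 11, 13, 17, 19, 21, 23, 27, 29, 31, 33, 37, 39}
Number of generators = φ(40) = 16

Generators of ℤ_40 = {1, 3, 7, 9, 11, 13, 17, 19, 21, 23, 27, 29, 31, 33, 37, 39}


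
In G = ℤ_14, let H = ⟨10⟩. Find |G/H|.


|⟨10⟩| = n / gcd(10, 14) = 14 / 2 = 7
H is normal (ℤ_14 is abelian).
|G/H| = |G| / |H| = 14 / 7 = 2

|G/H| = 2


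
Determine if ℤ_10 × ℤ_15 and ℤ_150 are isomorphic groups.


Comparing ℤ_10 × ℤ_15 and ℤ_150:
gcd(10,15) = 5 ≠ 1. Max element order in ℤ_10×ℤ_15 is lcm(10,15) = 30 < 150, so it has no element of order 150

No, ℤ_10 × ℤ_15 ≇ ℤ_150


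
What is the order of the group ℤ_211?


ℤ_n has n elements.

|ℤ_211| = 211


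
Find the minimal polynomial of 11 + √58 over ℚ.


Let α = 11 + √58. Then α - 11 = √58, so (α - 11)² = 58, giving α² - 22α + 63 = 0. Degree 2 and α ∉ ℚ, so this is the minimal polynomial.

Minimal polynomial: x² - 22x + 63


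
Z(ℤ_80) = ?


Z(G) = {g ∈ G | gx = xg for all x ∈ G}
ℤ_80 is abelian, so Z(G) = G

Z(ℤ_80) = ℤ_80


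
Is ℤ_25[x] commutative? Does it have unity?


ℤ_25 has zero divisors (5·5 ≡ 0), and these lift to constant zero divisors in ℤ_25[x]; so not an integral domain
Commutative: Yes
Integral domain: No
Has unity: Yes

ℤ_25[x]: Commutative=Yes, Unity=Yes


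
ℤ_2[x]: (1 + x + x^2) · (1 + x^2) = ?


Expand and collect like terms; reduce coefficients mod 2:
x^0: 1·1 = 1 ≡ 1 (mod 2)
x^1: 1·0 + 1·1 = 1 ≡ 1 (mod 2)
x^2: 1·1 + 1·0 + 1·1 = 2 ≡ 0 (mod 2)
x^3: 1·1 + 1·0 = 1 ≡ 1 (mod 2)
x^4: 1·1 = 1 ≡ 1 (mod 2)
Result: 1 + x + x^3 + x^4

f · g = 1 + x + x^3 + x^4


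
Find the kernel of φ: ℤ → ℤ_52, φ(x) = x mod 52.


Kernel = preimage of identity
ker(φ) = {x ∈ ℤ : x ≡ 0 (mod 52)} = 52ℤ = {0, ±52, ±104, ...}

ker(φ) = 52ℤ


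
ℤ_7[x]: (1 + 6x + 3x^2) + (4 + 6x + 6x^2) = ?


Add coefficients mod 7:
x^0: 1 + 4 = 5 (mod 7)
x^1: 6 + 6 = 5 (mod 7)
x^2: 3 + 6 = 2 (mod 7)
Result: 5 + 5x + 2x^2

f + g = 5 + 5x + 2x^2


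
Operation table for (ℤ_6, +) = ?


Elements: {0, 1, 2, 3, 4, 5}
Operation: addition mod 6
Entry (a, b) = (a + b) mod 6

Cayley table:
  | 0 | 1 | 2 | 3 | 4 | 5
0 | 0 | 1 | 2 | 3 | 4 | 5
1 | 1 | 2 | 3 | 4 | 5 | 0
2 | 2 | 3 | 4 | 5 | 0 | 1
3 | 3 | 4 | 5 | 0 | 1 | 2
4 | 4 | 5 | 0 | 1 | 2 | 3
5 | 5 | 0 | 1 | 2 | 3 | 4


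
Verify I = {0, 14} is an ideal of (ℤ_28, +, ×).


Check ideal conditions for I = {0, 14} in ℤ_28:
(1) I is an additive subgroup? Yes
(2) For r ∈ ℤ_28 and a ∈ I: r·a ∈ I? Yes

Yes, I is an ideal of ℤ_28


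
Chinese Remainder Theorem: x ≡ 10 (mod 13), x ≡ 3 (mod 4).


m₁ = 13, m₂ = 4, gcd = 1, so CRT applies. M = m₁·m₂ = 52
Let M₁ = M/m₁ = 4, M₂ = M/m₂ = 13
Find y₁ ≡ M₁⁻¹ (mod m₁): 4⁻¹ ≡ 10 (mod 13)
Find y₂ ≡ M₂⁻¹ (mod m₂): 13⁻¹ ≡ 1 (mod 4)
x = a₁·M₁·y₁ + a₂·M₂·y₂ = 10·4·10 + 3·13·1 = 439
Reduce mod 52: x ≡ 23
Check: 23 mod 13 = 10 ✓, 23 mod 4 = 3 ✓

x ≡ 23 (mod 52)


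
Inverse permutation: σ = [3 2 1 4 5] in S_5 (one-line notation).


To find σ⁻¹, swap domain and range:
σ(1) = 3 → σ⁻¹(3) = 1
σ(2) = 2 → σ⁻¹(2) = 2
σ(3) = 1 → σ⁻¹(1) = 3
σ(4) = 4 → σ⁻¹(4) = 4
σ(5) = 5 → σ⁻¹(5) = 5

σ⁻¹ = [3 2 1 4 5]


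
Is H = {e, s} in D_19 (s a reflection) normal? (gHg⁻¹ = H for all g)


H = {e, s} in D_19 (s a reflection)
r·s·r⁻¹ = sr⁻² ≠ s for n ≥ 3, so {e, s} is not closed under conjugation

No, not a normal subgroup


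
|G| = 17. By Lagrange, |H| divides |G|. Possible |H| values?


Lagrange's theorem: |H| divides |G|
|G| = 17
Divisors of 17: 1, 17

Possible subgroup orders: {1, 17}


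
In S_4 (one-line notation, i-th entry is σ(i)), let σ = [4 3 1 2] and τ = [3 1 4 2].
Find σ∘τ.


σ∘τ: apply τ first, then σ
1 →τ 3 →σ 1
2 →τ 1 →σ 4
3 →τ 4 →σ 2
4 →τ 2 →σ 3

σ∘τ = [1 4 2 3]


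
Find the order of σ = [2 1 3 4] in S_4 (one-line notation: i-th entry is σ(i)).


Cycle decomposition: (1 2)
Cycle lengths: 2
Order = lcm(2) = 2

ord(σ) = 2


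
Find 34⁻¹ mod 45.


Use the extended Euclidean algorithm to write 1 = 34·s + 45·t; then s mod 45 is the inverse.
Euclidean algorithm:
  34 = 0·45 + 34
  45 = 1·34 + 11
  34 = 3·11 + 1
  11 = 11·1 + 0
gcd(34,45) = 1
Back-substitution gives: 34·(4) + 45·(-3) = 1
So 34⁻¹ ≡ 4 ≡ 4 (mod 45)
Check: 34 × 4 = 136 ≡ 1 (mod 45) ✓

34⁻¹ ≡ 4 (mod 45)


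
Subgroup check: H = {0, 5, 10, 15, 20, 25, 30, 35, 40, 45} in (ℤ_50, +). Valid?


Subgroup test for H = {0, 5, 10, 15, 20, 25, 30, 35, 40, 45} in (ℤ_50, +):
(1) 0 ∈ H? Yes
(2) Closure: for all a,b ∈ H, (a+b) mod 50 ∈ H? Yes
(3) Inverses: for all a ∈ H, -a mod 50 ∈ H? Yes

Yes, H is a subgroup of ℤ_50


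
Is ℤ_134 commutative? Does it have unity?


ℤ_134 is a commutative ring with unity 1; 134 = 2×67 is composite, so 2·67 ≡ 0 gives zero divisors (not an integral domain)
Commutative: Yes
Integral domain: No
Has unity: Yes

ℤ_134: Commutative=Yes, Unity=Yes


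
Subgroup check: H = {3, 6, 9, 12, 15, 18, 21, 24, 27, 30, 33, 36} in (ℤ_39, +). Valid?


Subgroup test for H = {3, 6, 9, 12, 15, 18, 21, 24, 27, 30, 33, 36} in (ℤ_39, +):
(1) 0 ∈ H? No
(2) Closure: for all a,b ∈ H, (a+b) mod 39 ∈ H? No  [counterexample: 3 + 36 = 0 ∉ H]
(3) Inverses: for all a ∈ H, -a mod 39 ∈ H? Yes

No, H is not a subgroup of ℤ_39


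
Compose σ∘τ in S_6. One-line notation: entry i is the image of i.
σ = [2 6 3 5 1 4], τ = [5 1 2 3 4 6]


σ∘τ: apply τ first, then σ
1 →τ 5 →σ 1
2 →τ 1 →σ 2
3 →τ 2 →σ 6
4 →τ 3 →σ 3
5 →τ 4 →σ 5
6 →τ 6 →σ 4

σ∘τ = [1 2 6 3 5 4]


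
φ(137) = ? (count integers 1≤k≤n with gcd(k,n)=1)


Factor n: 137 = 137
φ(n) = n · ∏(1 - 1/p) over distinct primes p | n
φ(137) = 137 · (1 - 1/137) = 136

φ(137) = 136


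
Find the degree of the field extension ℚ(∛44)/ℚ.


∛44 has minimal polynomial x³ - 44 (irreducible over ℚ since 44 is not a perfect cube)

[ℚ(∛44)/ℚ] = 3


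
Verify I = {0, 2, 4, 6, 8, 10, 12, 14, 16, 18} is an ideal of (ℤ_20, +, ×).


Check ideal conditions for I = {0, 2, 4, 6, 8, 10, 12, 14, 16, 18} in ℤ_20:
(1) I is an additive subgroup? Yes
(2) For r ∈ ℤ_20 and a ∈ I: r·a ∈ I? Yes

Yes, I is an ideal of ℤ_20


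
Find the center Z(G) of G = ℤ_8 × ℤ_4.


Z(G) = {g ∈ G | gx = xg for all x ∈ G}
Direct product of abelian groups is abelian, so Z(G) = G

Z(ℤ_8 × ℤ_4) = ℤ_8 × ℤ_4


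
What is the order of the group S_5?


|S_n| = n! (number of permutations of n symbols)
|S_5| = 5! = 120

|S_5| = 120


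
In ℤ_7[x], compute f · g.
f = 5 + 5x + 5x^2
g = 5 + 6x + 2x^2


Expand and collect like terms; reduce coefficients mod 7:
x^0: 5·5 = 25 ≡ 4 (mod 7)
x^1: 5·6 + 5·5 = 55 ≡ 6 (mod 7)
x^2: 5·2 + 5·6 + 5·5 = 65 ≡ 2 (mod 7)
x^3: 5·2 + 5·6 = 40 ≡ 5 (mod 7)
x^4: 5·2 = 10 ≡ 3 (mod 7)
Result: 4 + 6x + 2x^2 + 5x^3 + 3x^4

f · g = 4 + 6x + 2x^2 + 5x^3 + 3x^4


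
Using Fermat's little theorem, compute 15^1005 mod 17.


Fermat's little theorem: if p is prime and gcd(a,p)=1, then a^(p-1) ≡ 1 (mod p)
p = 17 is prime, gcd(15,17) = 1
Reduce exponent: 1005 mod 16 = 13
So 15^1005 ≡ 15^13 (mod 17)
15^13 mod 17 = 2

15^1005 ≡ 2 (mod 17)


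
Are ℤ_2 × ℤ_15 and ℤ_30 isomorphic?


Comparing ℤ_2 × ℤ_15 and ℤ_30:
gcd(2,15) = 1, so ℤ_2 × ℤ_15 ≅ ℤ_30 (CRT)

Yes, ℤ_2 × ℤ_15 ≅ ℤ_30


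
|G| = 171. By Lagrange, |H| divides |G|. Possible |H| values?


Lagrange's theorem: |H| divides |G|
|G| = 171
Divisors of 171: 1, 3, 9, 19, 57, 171

Possible subgroup orders: {1, 3, 9, 19, 57, 171}


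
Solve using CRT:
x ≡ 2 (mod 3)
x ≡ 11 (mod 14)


m₁ = 3, m₂ = 14, gcd = 1, so CRT applies. M = m₁·m₂ = 42
Let M₁ = M/m₁ = 14, M₂ = M/m₂ = 3
Find y₁ ≡ M₁⁻¹ (mod m₁): 14⁻¹ ≡ 2 (mod 3)
Find y₂ ≡ M₂⁻¹ (mod m₂): 3⁻¹ ≡ 5 (mod 14)
x = a₁·M₁·y₁ + a₂·M₂·y₂ = 2·14·2 + 11·3·5 = 221
Reduce mod 42: x ≡ 11
Check: 11 mod 3 = 2 ✓, 11 mod 14 = 11 ✓

x ≡ 11 (mod 42)


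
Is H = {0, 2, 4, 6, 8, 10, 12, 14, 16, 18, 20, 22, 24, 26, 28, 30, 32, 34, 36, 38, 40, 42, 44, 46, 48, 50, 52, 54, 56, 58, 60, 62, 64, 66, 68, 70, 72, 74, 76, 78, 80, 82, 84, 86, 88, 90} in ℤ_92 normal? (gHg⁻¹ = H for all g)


H = {0, 2, 4, 6, 8, 10, 12, 14, 16, 18, 20, 22, 24, 26, 28, 30, 32, 34, 36, 38, 40, 42, 44, 46, 48, 50, 52, 54, 56, 58, 60, 62, 64, 66, 68, 70, 72, 74, 76, 78, 80, 82, 84, 86, 88, 90} in ℤ_92
ℤ_92 is abelian; every subgroup of an abelian group is normal

Yes, normal subgroup


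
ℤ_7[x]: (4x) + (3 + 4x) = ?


Add coefficients mod 7:
x^0: 0 + 3 = 3 (mod 7)
x^1: 4 + 4 = 1 (mod 7)
Result: 3 + x

f + g = 3 + x


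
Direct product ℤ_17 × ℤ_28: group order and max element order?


|ℤ_17 × ℤ_28| = 17 × 28 = 476
Max element order = lcm(17,28) = 476
Cyclic? Yes (gcd=1)

|ℤ_17×ℤ_28| = 476, max element order = 476


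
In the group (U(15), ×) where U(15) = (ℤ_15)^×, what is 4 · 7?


Operation: multiplication mod 15
4 · 7 = (a × b) mod 15 with a = 4, b = 7

4 · 7 = 13


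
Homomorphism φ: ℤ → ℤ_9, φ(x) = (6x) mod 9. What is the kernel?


Kernel = preimage of identity
ker(φ) = {x ∈ ℤ : 6x ≡ 0 (mod 9)}. gcd(6,9) = 3, so 6x ≡ 0 (mod 9) ⟺ x ≡ 0 (mod 9/3 = 3). Hence ker(φ) = 3ℤ

ker(φ) = 3ℤ


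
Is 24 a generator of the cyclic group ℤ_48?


g generates ℤ_n iff gcd(g, n) = 1
gcd(24, 48) = 24
Since gcd = 24 ≠ 1, ⟨24⟩ has order 2 < 48, so 24 is not a generator.

No, 24 does not generate ℤ_48


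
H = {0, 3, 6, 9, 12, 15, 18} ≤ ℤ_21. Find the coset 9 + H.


9 + H = {9 + h (mod 21) : h ∈ H}
9+0=9, 9+3=12, 9+6=15, 9+9=18, 9+12=0, 9+15=3, 9+18=6
9 + H = {0, 3, 6, 9, 12, 15, 18} = 0 + H

9 + H = {0, 3, 6, 9, 12, 15, 18}


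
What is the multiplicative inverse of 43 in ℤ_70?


Use the extended Euclidean algorithm to write 1 = 43·s + 70·t; then s mod 70 is the inverse.
Euclidean algorithm:
  43 = 0·70 + 43
  70 = 1·43 + 27
  43 = 1·27 + 16
  27 = 1·16 + 11
  16 = 1·11 + 5
  11 = 2·5 + 1
  5 = 5·1 + 0
gcd(43,70) = 1
Back-substitution gives: 43·(-13) + 70·(8) = 1
So 43⁻¹ ≡ -13 ≡ 57 (mod 70)
Check: 43 × 57 = 2451 ≡ 1 (mod 70) ✓

43⁻¹ ≡ 57 (mod 70)


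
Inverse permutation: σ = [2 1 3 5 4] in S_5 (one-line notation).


To find σ⁻¹, swap domain and range:
σ(1) = 2 → σ⁻¹(2) = 1
σ(2) = 1 → σ⁻¹(1) = 2
σ(3) = 3 → σ⁻¹(3) = 3
σ(4) = 5 → σ⁻¹(5) = 4
σ(5) = 4 → σ⁻¹(4) = 5

σ⁻¹ = [2 1 3 5 4]


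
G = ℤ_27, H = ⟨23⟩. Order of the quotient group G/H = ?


|⟨23⟩| = n / gcd(23, 27) = 27 / 1 = 27
H is normal (ℤ_27 is abelian).
|G/H| = |G| / |H| = 27 / 27 = 1

|G/H| = 1


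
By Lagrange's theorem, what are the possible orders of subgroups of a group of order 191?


Lagrange's theorem: |H| divides |G|
|G| = 191
Divisors of 191: 1, 191

Possible subgroup orders: {1, 191}


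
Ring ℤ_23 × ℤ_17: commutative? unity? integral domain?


Direct product ring; commutative with unity (1,1); but (1,0)·(0,1) = (0,0) gives zero divisors, so not an integral domain
Commutative: Yes
Integral domain: No
Has unity: Yes

ℤ_23 × ℤ_17: Commutative=Yes, Unity=Yes


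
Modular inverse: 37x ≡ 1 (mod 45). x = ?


Use the extended Euclidean algorithm to write 1 = 37·s + 45·t; then s mod 45 is the inverse.
Euclidean algorithm:
  37 = 0·45 + 37
  45 = 1·37 + 8
  37 = 4·8 + 5
  8 = 1·5 + 3
  5 = 1·3 + 2
  3 = 1·2 + 1
  2 = 2·1 + 0
gcd(37,45) = 1
Back-substitution gives: 37·(-17) + 45·(14) = 1
So 37⁻¹ ≡ -17 ≡ 28 (mod 45)
Check: 37 × 28 = 1036 ≡ 1 (mod 45) ✓

37⁻¹ ≡ 28 (mod 45)


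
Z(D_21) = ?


Z(G) = {g ∈ G | gx = xg for all x ∈ G}
For odd n, Z(D_n) = {e}: no nontrivial rotation commutes with all reflections

Z(D_21) = {e}


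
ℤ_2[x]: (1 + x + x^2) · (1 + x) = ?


Expand and collect like terms; reduce coefficients mod 2:
x^0: 1·1 = 1 ≡ 1 (mod 2)
x^1: 1·1 + 1·1 = 2 ≡ 0 (mod 2)
x^2: 1·1 + 1·1 = 2 ≡ 0 (mod 2)
x^3: 1·1 = 1 ≡ 1 (mod 2)
Result: 1 + x^3

f · g = 1 + x^3


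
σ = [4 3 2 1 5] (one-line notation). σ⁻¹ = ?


To find σ⁻¹, swap domain and range:
σ(1) = 4 → σ⁻¹(4) = 1
σ(2) = 3 → σ⁻¹(3) = 2
σ(3) = 2 → σ⁻¹(2) = 3
σ(4) = 1 → σ⁻¹(1) = 4
σ(5) = 5 → σ⁻¹(5) = 5

σ⁻¹ = [4 3 2 1 5]


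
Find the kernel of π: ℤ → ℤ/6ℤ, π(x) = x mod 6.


Kernel = preimage of identity
ker(π) = multiples of 6 = 6ℤ

ker(π) = 6ℤ


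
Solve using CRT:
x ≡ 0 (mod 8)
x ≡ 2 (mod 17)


m₁ = 8, m₂ = 17, gcd = 1, so CRT applies. M = m₁·m₂ = 136
Let M₁ = M/m₁ = 17, M₂ = M/m₂ = 8
Find y₁ ≡ M₁⁻¹ (mod m₁): 17⁻¹ ≡ 1 (mod 8)
Find y₂ ≡ M₂⁻¹ (mod m₂): 8⁻¹ ≡ 15 (mod 17)
x = a₁·M₁·y₁ + a₂·M₂·y₂ = 0·17·1 + 2·8·15 = 240
Reduce mod 136: x ≡ 104
Check: 104 mod 8 = 0 ✓, 104 mod 17 = 2 ✓

x ≡ 104 (mod 136)


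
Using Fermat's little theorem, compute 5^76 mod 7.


Fermat's little theorem: if p is prime and gcd(a,p)=1, then a^(p-1) ≡ 1 (mod p)
p = 7 is prime, gcd(5,7) = 1
Reduce exponent: 76 mod 6 = 4
So 5^76 ≡ 5^4 (mod 7)
5^4 mod 7 = 2

5^76 ≡ 2 (mod 7)


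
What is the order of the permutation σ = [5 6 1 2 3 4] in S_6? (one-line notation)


Cycle decomposition: (1 5 3) (2 6 4)
Cycle lengths: 3, 3
Order = lcm(3, 3) = 3

ord(σ) = 3


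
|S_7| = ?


|S_n| = n! (number of permutations of n symbols)
|S_7| = 7! = 5040

|S_7| = 5040


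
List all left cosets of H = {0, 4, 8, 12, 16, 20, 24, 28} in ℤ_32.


H = {0, 4, 8, 12, 16, 20, 24, 28}, |H| = 8
Number of cosets = |G|/|H| = 32/8 = 4
0 + H = {0, 4, 8, 12, 16, 20, 24, 28}
1 + H = {1, 5, 9, 13, 17, 21, 25, 29}
2 + H = {2, 6, 10, 14, 18, 22, 26, 30}
3 + H = {3, 7, 11, 15, 19, 23, 27, 31}

Cosets: 0+H={0,4,8,12,16,20,24,28}; 1+H={1,5,9,13,17,21,25,29}; 2+H={2,6,10,14,18,22,26,30}; 3+H={3,7,11,15,19,23,27,31}


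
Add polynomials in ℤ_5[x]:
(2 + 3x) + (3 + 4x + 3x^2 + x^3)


Add coefficients mod 5:
x^0: 2 + 3 = 0 (mod 5)
x^1: 3 + 4 = 2 (mod 5)
x^2: 0 + 3 = 3 (mod 5)
x^3: 0 + 1 = 1 (mod 5)
Result: 2x + 3x^2 + x^3

f + g = 2x + 3x^2 + x^3


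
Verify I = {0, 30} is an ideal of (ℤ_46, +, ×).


Check ideal conditions for I = {0, 30} in ℤ_46:
(1) I is an additive subgroup? No
(2) For r ∈ ℤ_46 and a ∈ I: r·a ∈ I? No  [counterexample: r=2, a=30, r·a mod 46 = 14 ∉ I]

No, I is not an ideal of ℤ_46


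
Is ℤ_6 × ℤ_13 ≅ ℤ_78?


Comparing ℤ_6 × ℤ_13 and ℤ_78:
gcd(6,13) = 1, so ℤ_6 × ℤ_13 ≅ ℤ_78 (CRT)

Yes, ℤ_6 × ℤ_13 ≅ ℤ_78


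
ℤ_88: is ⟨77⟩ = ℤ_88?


g generates ℤ_n iff gcd(g, n) = 1
gcd(77, 88) = 11
Since gcd = 11 ≠ 1, ⟨77⟩ has order 8 < 88, so 77 is not a generator.

No, 77 does not generate ℤ_88


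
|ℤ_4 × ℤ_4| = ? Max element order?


|ℤ_4 × ℤ_4| = 4 × 4 = 16
Max element order = lcm(4,4) = 4
Cyclic? No (gcd=4)

|ℤ_4×ℤ_4| = 16, max element order = 4


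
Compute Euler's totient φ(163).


Factor n: 163 = 163
φ(n) = n · ∏(1 - 1/p) over distinct primes p | n
φ(163) = 163 · (1 - 1/163) = 162

φ(163) = 162


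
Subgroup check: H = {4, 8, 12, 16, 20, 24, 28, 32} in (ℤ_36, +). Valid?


Subgroup test for H = {4, 8, 12, 16, 20, 24, 28, 32} in (ℤ_36, +):
(1) 0 ∈ H? No
(2) Closure: for all a,b ∈ H, (a+b) mod 36 ∈ H? No  [counterexample: 4 + 32 = 0 ∉ H]
(3) Inverses: for all a ∈ H, -a mod 36 ∈ H? Yes

No, H is not a subgroup of ℤ_36


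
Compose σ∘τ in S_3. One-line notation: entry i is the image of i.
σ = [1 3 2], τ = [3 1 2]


σ∘τ: apply τ first, then σ
1 →τ 3 →σ 2
2 →τ 1 →σ 1
3 →τ 2 →σ 3

σ∘τ = [2 1 3]


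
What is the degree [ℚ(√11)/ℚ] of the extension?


√11 has minimal polynomial x² - 11 (irreducible over ℚ since 11 is squarefree)

[ℚ(√11)/ℚ] = 2


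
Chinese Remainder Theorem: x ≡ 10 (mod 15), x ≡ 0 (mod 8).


m₁ = 15, m₂ = 8, gcd = 1, so CRT applies. M = m₁·m₂ = 120
Let M₁ = M/m₁ = 8, M₂ = M/m₂ = 15
Find y₁ ≡ M₁⁻¹ (mod m₁): 8⁻¹ ≡ 2 (mod 15)
Find y₂ ≡ M₂⁻¹ (mod m₂): 15⁻¹ ≡ 7 (mod 8)
x = a₁·M₁·y₁ + a₂·M₂·y₂ = 10·8·2 + 0·15·7 = 160
Reduce mod 120: x ≡ 40
Check: 40 mod 15 = 10 ✓, 40 mod 8 = 0 ✓

x ≡ 40 (mod 120)


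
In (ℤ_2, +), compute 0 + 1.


Operation: addition mod 2
0 + 1 = (a + b) mod 2 with a = 0, b = 1

0 + 1 = 1


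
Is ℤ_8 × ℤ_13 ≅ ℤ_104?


Comparing ℤ_8 × ℤ_13 and ℤ_104:
gcd(8,13) = 1, so ℤ_8 × ℤ_13 ≅ ℤ_104 (CRT)

Yes, ℤ_8 × ℤ_13 ≅ ℤ_104


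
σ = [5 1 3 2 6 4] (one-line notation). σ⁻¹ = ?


To find σ⁻¹, swap domain and range:
σ(1) = 5 → σ⁻¹(5) = 1
σ(2) = 1 → σ⁻¹(1) = 2
σ(3) = 3 → σ⁻¹(3) = 3
σ(4) = 2 → σ⁻¹(2) = 4
σ(5) = 6 → σ⁻¹(6) = 5
σ(6) = 4 → σ⁻¹(4) = 6

σ⁻¹ = [2 4 3 6 1 5]


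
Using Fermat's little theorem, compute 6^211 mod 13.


Fermat's little theorem: if p is prime and gcd(a,p)=1, then a^(p-1) ≡ 1 (mod p)
p = 13 is prime, gcd(6,13) = 1
Reduce exponent: 211 mod 12 = 7
So 6^211 ≡ 6^7 (mod 13)
6^7 mod 13 = 7

6^211 ≡ 7 (mod 13)
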